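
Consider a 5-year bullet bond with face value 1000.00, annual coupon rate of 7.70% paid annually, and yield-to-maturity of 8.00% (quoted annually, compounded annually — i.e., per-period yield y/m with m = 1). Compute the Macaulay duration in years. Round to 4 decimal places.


Coupon per period c = face * coupon_rate / m = 77.000000
Periods per year m = 1; per-period yield y/m = 0.080000
Number of cashflows N = 5
Cashflows (t years, CF_t, discount factor 1/(1+y/m)^(m*t), PV):
  t = 1.0000: CF_t = 77.000000, DF = 0.925926, PV = 71.296296
  t = 2.0000: CF_t = 77.000000, DF = 0.857339, PV = 66.015089
  t = 3.0000: CF_t = 77.000000, DF = 0.793832, PV = 61.125083
  t = 4.0000: CF_t = 77.000000, DF = 0.735030, PV = 56.597299
  t = 5.0000: CF_t = 1077.000000, DF = 0.680583, PV = 732.988103
Price P = sum_t PV_t = 988.021870
Macaulay numerator sum_t t * PV_t:
  t * PV_t at t = 1.0000: 71.296296
  t * PV_t at t = 2.0000: 132.030178
  t * PV_t at t = 3.0000: 183.375248
  t * PV_t at t = 4.0000: 226.389195
  t * PV_t at t = 5.0000: 3664.940516
Macaulay duration D = (sum_t t * PV_t) / P = 4278.031433 / 988.021870 = 4.329895

Answer: Macaulay duration = 4.3299 years


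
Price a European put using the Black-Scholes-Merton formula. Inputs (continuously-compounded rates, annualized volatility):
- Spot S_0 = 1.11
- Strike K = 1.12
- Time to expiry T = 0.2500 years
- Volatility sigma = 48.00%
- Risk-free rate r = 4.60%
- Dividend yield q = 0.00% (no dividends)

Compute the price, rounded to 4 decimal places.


Answer: Price = 0.1045

Derivation:
d1 = (ln(S/K) + (r - q + 0.5*sigma^2) * T) / (sigma * sqrt(T)) = 0.13054721
d2 = d1 - sigma * sqrt(T) = -0.10945279
exp(-rT) = 0.98856587; exp(-qT) = 1.00000000
P = K * exp(-rT) * N(-d2) - S_0 * exp(-qT) * N(-d1)
N(-d1) = 0.44806675; N(-d2) = 0.54357832
P = 1.1200 * 0.98856587 * 0.54357832 - 1.1100 * 1.00000000 * 0.44806675 = 0.1045


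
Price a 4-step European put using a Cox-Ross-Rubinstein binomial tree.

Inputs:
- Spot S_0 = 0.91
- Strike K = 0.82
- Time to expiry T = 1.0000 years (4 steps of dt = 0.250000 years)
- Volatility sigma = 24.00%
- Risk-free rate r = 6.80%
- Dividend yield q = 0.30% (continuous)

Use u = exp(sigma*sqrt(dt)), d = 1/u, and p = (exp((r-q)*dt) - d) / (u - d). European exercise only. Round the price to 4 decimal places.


dt = T/N = 0.250000
u = exp(sigma*sqrt(dt)) = 1.127497; d = 1/u = 0.886920
p = (exp((r-q)*dt) - d) / (u - d) = 0.538134
Discount per step: exp(-r*dt) = 0.983144
Stock lattice S(k, i) with i counting down-moves:
  k=0: S(0,0) = 0.9100
  k=1: S(1,0) = 1.0260; S(1,1) = 0.8071
  k=2: S(2,0) = 1.1568; S(2,1) = 0.9100; S(2,2) = 0.7158
  k=3: S(3,0) = 1.3043; S(3,1) = 1.0260; S(3,2) = 0.8071; S(3,3) = 0.6349
  k=4: S(4,0) = 1.4706; S(4,1) = 1.1568; S(4,2) = 0.9100; S(4,3) = 0.7158; S(4,4) = 0.5631
Terminal payoffs V(N, i) = max(K - S_T, 0):
  V(4,0) = 0.000000; V(4,1) = 0.000000; V(4,2) = 0.000000; V(4,3) = 0.104169; V(4,4) = 0.256907
Backward induction: V(k, i) = exp(-r*dt) * [p * V(k+1, i) + (1-p) * V(k+1, i+1)].
  V(3,0) = exp(-r*dt) * [p*0.000000 + (1-p)*0.000000] = 0.000000
  V(3,1) = exp(-r*dt) * [p*0.000000 + (1-p)*0.000000] = 0.000000
  V(3,2) = exp(-r*dt) * [p*0.000000 + (1-p)*0.104169] = 0.047301
  V(3,3) = exp(-r*dt) * [p*0.104169 + (1-p)*0.256907] = 0.171768
  V(2,0) = exp(-r*dt) * [p*0.000000 + (1-p)*0.000000] = 0.000000
  V(2,1) = exp(-r*dt) * [p*0.000000 + (1-p)*0.047301] = 0.021478
  V(2,2) = exp(-r*dt) * [p*0.047301 + (1-p)*0.171768] = 0.103022
  V(1,0) = exp(-r*dt) * [p*0.000000 + (1-p)*0.021478] = 0.009753
  V(1,1) = exp(-r*dt) * [p*0.021478 + (1-p)*0.103022] = 0.058144
  V(0,0) = exp(-r*dt) * [p*0.009753 + (1-p)*0.058144] = 0.031562

Answer: Price = V(0,0) = 0.0316


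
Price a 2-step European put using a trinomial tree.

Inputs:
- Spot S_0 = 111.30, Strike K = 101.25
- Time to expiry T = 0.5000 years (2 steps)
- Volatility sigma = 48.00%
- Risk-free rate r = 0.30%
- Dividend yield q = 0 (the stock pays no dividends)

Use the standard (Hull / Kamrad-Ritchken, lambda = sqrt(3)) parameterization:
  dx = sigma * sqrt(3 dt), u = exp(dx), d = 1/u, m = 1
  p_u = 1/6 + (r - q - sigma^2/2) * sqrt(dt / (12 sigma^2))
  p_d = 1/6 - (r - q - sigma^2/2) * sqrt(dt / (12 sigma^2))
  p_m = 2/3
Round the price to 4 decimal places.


dt = T/N = 0.250000; dx = sigma*sqrt(3*dt) = 0.415692
u = exp(dx) = 1.515419; d = 1/u = 0.659883
p_u = 0.132928, p_m = 0.666667, p_d = 0.200406
Discount per step: exp(-r*dt) = 0.999250
Stock lattice S(k, j) with j the centered position index:
  k=0: S(0,+0) = 111.3000
  k=1: S(1,-1) = 73.4450; S(1,+0) = 111.3000; S(1,+1) = 168.6662
  k=2: S(2,-2) = 48.4651; S(2,-1) = 73.4450; S(2,+0) = 111.3000; S(2,+1) = 168.6662; S(2,+2) = 255.6000
Terminal payoffs V(N, j) = max(K - S_T, 0):
  V(2,-2) = 52.784855; V(2,-1) = 27.804983; V(2,+0) = 0.000000; V(2,+1) = 0.000000; V(2,+2) = 0.000000
Backward induction: V(k, j) = exp(-r*dt) * [p_u * V(k+1, j+1) + p_m * V(k+1, j) + p_d * V(k+1, j-1)]
  V(1,-1) = exp(-r*dt) * [p_u*0.000000 + p_m*27.804983 + p_d*52.784855] = 29.093206
  V(1,+0) = exp(-r*dt) * [p_u*0.000000 + p_m*0.000000 + p_d*27.804983] = 5.568096
  V(1,+1) = exp(-r*dt) * [p_u*0.000000 + p_m*0.000000 + p_d*0.000000] = 0.000000
  V(0,+0) = exp(-r*dt) * [p_u*0.000000 + p_m*5.568096 + p_d*29.093206] = 9.535350

Answer: Price = V(0,0) = 9.5354


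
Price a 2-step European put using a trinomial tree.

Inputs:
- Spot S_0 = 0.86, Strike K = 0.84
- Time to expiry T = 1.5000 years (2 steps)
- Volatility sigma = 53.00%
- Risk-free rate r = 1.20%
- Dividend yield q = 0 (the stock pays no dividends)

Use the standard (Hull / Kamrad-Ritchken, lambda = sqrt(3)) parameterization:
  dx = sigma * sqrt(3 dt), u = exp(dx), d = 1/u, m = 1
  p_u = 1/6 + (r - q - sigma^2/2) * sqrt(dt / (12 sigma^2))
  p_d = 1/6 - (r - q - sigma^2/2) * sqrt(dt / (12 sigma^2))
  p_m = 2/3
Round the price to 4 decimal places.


dt = T/N = 0.750000; dx = sigma*sqrt(3*dt) = 0.795000
u = exp(dx) = 2.214441; d = 1/u = 0.451581
p_u = 0.106077, p_m = 0.666667, p_d = 0.227256
Discount per step: exp(-r*dt) = 0.991040
Stock lattice S(k, j) with j the centered position index:
  k=0: S(0,+0) = 0.8600
  k=1: S(1,-1) = 0.3884; S(1,+0) = 0.8600; S(1,+1) = 1.9044
  k=2: S(2,-2) = 0.1754; S(2,-1) = 0.3884; S(2,+0) = 0.8600; S(2,+1) = 1.9044; S(2,+2) = 4.2172
Terminal payoffs V(N, j) = max(K - S_T, 0):
  V(2,-2) = 0.664624; V(2,-1) = 0.451640; V(2,+0) = 0.000000; V(2,+1) = 0.000000; V(2,+2) = 0.000000
Backward induction: V(k, j) = exp(-r*dt) * [p_u * V(k+1, j+1) + p_m * V(k+1, j) + p_d * V(k+1, j-1)]
  V(1,-1) = exp(-r*dt) * [p_u*0.000000 + p_m*0.451640 + p_d*0.664624] = 0.448082
  V(1,+0) = exp(-r*dt) * [p_u*0.000000 + p_m*0.000000 + p_d*0.451640] = 0.101718
  V(1,+1) = exp(-r*dt) * [p_u*0.000000 + p_m*0.000000 + p_d*0.000000] = 0.000000
  V(0,+0) = exp(-r*dt) * [p_u*0.000000 + p_m*0.101718 + p_d*0.448082] = 0.168122

Answer: Price = V(0,0) = 0.1681


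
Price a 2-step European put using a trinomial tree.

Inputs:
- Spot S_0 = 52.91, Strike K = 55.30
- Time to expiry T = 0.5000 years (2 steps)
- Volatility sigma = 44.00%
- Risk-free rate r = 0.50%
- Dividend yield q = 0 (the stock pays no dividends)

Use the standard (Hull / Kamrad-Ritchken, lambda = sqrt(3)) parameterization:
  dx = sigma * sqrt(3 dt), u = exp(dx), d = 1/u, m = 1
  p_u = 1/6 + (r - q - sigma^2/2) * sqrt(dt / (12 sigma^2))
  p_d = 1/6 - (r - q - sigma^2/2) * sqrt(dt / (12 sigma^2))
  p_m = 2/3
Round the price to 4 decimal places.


dt = T/N = 0.250000; dx = sigma*sqrt(3*dt) = 0.381051
u = exp(dx) = 1.463823; d = 1/u = 0.683143
p_u = 0.136553, p_m = 0.666667, p_d = 0.196781
Discount per step: exp(-r*dt) = 0.998751
Stock lattice S(k, j) with j the centered position index:
  k=0: S(0,+0) = 52.9100
  k=1: S(1,-1) = 36.1451; S(1,+0) = 52.9100; S(1,+1) = 77.4508
  k=2: S(2,-2) = 24.6923; S(2,-1) = 36.1451; S(2,+0) = 52.9100; S(2,+1) = 77.4508; S(2,+2) = 113.3743
Terminal payoffs V(N, j) = max(K - S_T, 0):
  V(2,-2) = 30.607736; V(2,-1) = 19.154908; V(2,+0) = 2.390000; V(2,+1) = 0.000000; V(2,+2) = 0.000000
Backward induction: V(k, j) = exp(-r*dt) * [p_u * V(k+1, j+1) + p_m * V(k+1, j) + p_d * V(k+1, j-1)]
  V(1,-1) = exp(-r*dt) * [p_u*2.390000 + p_m*19.154908 + p_d*30.607736] = 19.095428
  V(1,+0) = exp(-r*dt) * [p_u*0.000000 + p_m*2.390000 + p_d*19.154908] = 5.355951
  V(1,+1) = exp(-r*dt) * [p_u*0.000000 + p_m*0.000000 + p_d*2.390000] = 0.469718
  V(0,+0) = exp(-r*dt) * [p_u*0.469718 + p_m*5.355951 + p_d*19.095428] = 7.383153

Answer: Price = V(0,0) = 7.3832


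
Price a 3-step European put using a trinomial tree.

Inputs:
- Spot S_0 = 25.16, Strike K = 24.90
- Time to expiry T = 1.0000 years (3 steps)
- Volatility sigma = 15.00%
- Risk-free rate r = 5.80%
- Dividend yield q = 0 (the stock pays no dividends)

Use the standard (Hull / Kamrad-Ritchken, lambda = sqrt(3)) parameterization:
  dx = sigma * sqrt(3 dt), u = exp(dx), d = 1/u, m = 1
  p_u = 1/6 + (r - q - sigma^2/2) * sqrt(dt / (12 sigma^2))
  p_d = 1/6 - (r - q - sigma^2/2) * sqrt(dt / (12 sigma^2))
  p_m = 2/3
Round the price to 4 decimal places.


Answer: Price = V(0,0) = 0.6629

Derivation:
dt = T/N = 0.333333; dx = sigma*sqrt(3*dt) = 0.150000
u = exp(dx) = 1.161834; d = 1/u = 0.860708
p_u = 0.218611, p_m = 0.666667, p_d = 0.114722
Discount per step: exp(-r*dt) = 0.980852
Stock lattice S(k, j) with j the centered position index:
  k=0: S(0,+0) = 25.1600
  k=1: S(1,-1) = 21.6554; S(1,+0) = 25.1600; S(1,+1) = 29.2317
  k=2: S(2,-2) = 18.6390; S(2,-1) = 21.6554; S(2,+0) = 25.1600; S(2,+1) = 29.2317; S(2,+2) = 33.9624
  k=3: S(3,-3) = 16.0427; S(3,-2) = 18.6390; S(3,-1) = 21.6554; S(3,+0) = 25.1600; S(3,+1) = 29.2317; S(3,+2) = 33.9624; S(3,+3) = 39.4587
Terminal payoffs V(N, j) = max(K - S_T, 0):
  V(3,-3) = 8.857276; V(3,-2) = 6.261014; V(3,-1) = 3.244587; V(3,+0) = 0.000000; V(3,+1) = 0.000000; V(3,+2) = 0.000000; V(3,+3) = 0.000000
Backward induction: V(k, j) = exp(-r*dt) * [p_u * V(k+1, j+1) + p_m * V(k+1, j) + p_d * V(k+1, j-1)]
  V(2,-2) = exp(-r*dt) * [p_u*3.244587 + p_m*6.261014 + p_d*8.857276] = 5.786478
  V(2,-1) = exp(-r*dt) * [p_u*0.000000 + p_m*3.244587 + p_d*6.261014] = 2.826165
  V(2,+0) = exp(-r*dt) * [p_u*0.000000 + p_m*0.000000 + p_d*3.244587] = 0.365099
  V(2,+1) = exp(-r*dt) * [p_u*0.000000 + p_m*0.000000 + p_d*0.000000] = 0.000000
  V(2,+2) = exp(-r*dt) * [p_u*0.000000 + p_m*0.000000 + p_d*0.000000] = 0.000000
  V(1,-1) = exp(-r*dt) * [p_u*0.365099 + p_m*2.826165 + p_d*5.786478] = 2.577447
  V(1,+0) = exp(-r*dt) * [p_u*0.000000 + p_m*0.365099 + p_d*2.826165] = 0.556755
  V(1,+1) = exp(-r*dt) * [p_u*0.000000 + p_m*0.000000 + p_d*0.365099] = 0.041083
  V(0,+0) = exp(-r*dt) * [p_u*0.041083 + p_m*0.556755 + p_d*2.577447] = 0.662901


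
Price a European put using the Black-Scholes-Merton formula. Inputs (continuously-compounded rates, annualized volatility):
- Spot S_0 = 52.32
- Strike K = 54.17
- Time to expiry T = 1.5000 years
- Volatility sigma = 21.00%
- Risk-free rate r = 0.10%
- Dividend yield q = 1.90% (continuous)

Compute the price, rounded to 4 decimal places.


Answer: Price = 7.1414

Derivation:
d1 = (ln(S/K) + (r - q + 0.5*sigma^2) * T) / (sigma * sqrt(T)) = -0.11148500
d2 = d1 - sigma * sqrt(T) = -0.36868142
exp(-rT) = 0.99850112; exp(-qT) = 0.97190229
P = K * exp(-rT) * N(-d2) - S_0 * exp(-qT) * N(-d1)
N(-d1) = 0.54438412; N(-d2) = 0.64381740
P = 54.1700 * 0.99850112 * 0.64381740 - 52.3200 * 0.97190229 * 0.54438412 = 7.1414


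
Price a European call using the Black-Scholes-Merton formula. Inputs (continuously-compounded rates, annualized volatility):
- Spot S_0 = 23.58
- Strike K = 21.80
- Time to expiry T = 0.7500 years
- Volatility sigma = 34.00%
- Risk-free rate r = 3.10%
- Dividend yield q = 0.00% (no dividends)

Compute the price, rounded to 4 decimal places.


Answer: Price = 3.9209

Derivation:
d1 = (ln(S/K) + (r - q + 0.5*sigma^2) * T) / (sigma * sqrt(T)) = 0.49274782
d2 = d1 - sigma * sqrt(T) = 0.19829919
exp(-rT) = 0.97701820; exp(-qT) = 1.00000000
C = S_0 * exp(-qT) * N(d1) - K * exp(-rT) * N(d2)
N(d1) = 0.68890461; N(d2) = 0.57859451
C = 23.5800 * 1.00000000 * 0.68890461 - 21.8000 * 0.97701820 * 0.57859451 = 3.9209


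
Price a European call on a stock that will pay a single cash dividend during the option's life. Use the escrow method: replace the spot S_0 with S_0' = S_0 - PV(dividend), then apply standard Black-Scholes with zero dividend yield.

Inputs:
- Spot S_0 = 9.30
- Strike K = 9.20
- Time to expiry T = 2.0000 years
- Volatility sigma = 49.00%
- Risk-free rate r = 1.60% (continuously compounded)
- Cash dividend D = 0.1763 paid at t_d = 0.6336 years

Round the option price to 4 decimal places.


Answer: Price = 2.5530

Derivation:
PV(D) = D * exp(-r * t_d) = 0.1763 * 0.98991361 = 0.17452177
S_0' = S_0 - PV(D) = 9.3000 - 0.17452177 = 9.12547823
d1 = (ln(S_0'/K) + (r + sigma^2/2)*T) / (sigma*sqrt(T)) = 0.38092394
d2 = d1 - sigma*sqrt(T) = -0.31204071
exp(-rT) = 0.96850658
N(d1) = 0.64837016; N(d2) = 0.37750479
C = S_0' * N(d1) - K * exp(-rT) * N(d2) = 9.12547823 * 0.64837016 - 9.2000 * 0.96850658 * 0.37750479 = 2.5530


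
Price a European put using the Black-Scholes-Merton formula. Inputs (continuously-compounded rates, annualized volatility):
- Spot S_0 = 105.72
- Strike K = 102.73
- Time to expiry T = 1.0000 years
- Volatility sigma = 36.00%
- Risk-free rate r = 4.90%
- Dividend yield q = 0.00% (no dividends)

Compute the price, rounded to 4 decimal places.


Answer: Price = 10.9196

Derivation:
d1 = (ln(S/K) + (r - q + 0.5*sigma^2) * T) / (sigma * sqrt(T)) = 0.39580528
d2 = d1 - sigma * sqrt(T) = 0.03580528
exp(-rT) = 0.95218113; exp(-qT) = 1.00000000
P = K * exp(-rT) * N(-d2) - S_0 * exp(-qT) * N(-d1)
N(-d1) = 0.34612434; N(-d2) = 0.48571881
P = 102.7300 * 0.95218113 * 0.48571881 - 105.7200 * 1.00000000 * 0.34612434 = 10.9196


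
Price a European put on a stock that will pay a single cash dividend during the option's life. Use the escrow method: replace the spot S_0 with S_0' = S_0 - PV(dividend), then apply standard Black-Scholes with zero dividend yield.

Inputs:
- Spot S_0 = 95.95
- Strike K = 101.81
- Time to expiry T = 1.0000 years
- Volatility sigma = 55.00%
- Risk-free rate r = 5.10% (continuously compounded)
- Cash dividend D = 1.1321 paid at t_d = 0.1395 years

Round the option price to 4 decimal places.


Answer: Price = 21.7299

Derivation:
PV(D) = D * exp(-r * t_d) = 1.1321 * 0.99291075 = 1.12407426
S_0' = S_0 - PV(D) = 95.9500 - 1.12407426 = 94.82592574
d1 = (ln(S_0'/K) + (r + sigma^2/2)*T) / (sigma*sqrt(T)) = 0.23851731
d2 = d1 - sigma*sqrt(T) = -0.31148269
exp(-rT) = 0.95027867
N(-d1) = 0.40573995; N(-d2) = 0.62228315
P = K * exp(-rT) * N(-d2) - S_0' * N(-d1) = 101.8100 * 0.95027867 * 0.62228315 - 94.82592574 * 0.40573995 = 21.7299


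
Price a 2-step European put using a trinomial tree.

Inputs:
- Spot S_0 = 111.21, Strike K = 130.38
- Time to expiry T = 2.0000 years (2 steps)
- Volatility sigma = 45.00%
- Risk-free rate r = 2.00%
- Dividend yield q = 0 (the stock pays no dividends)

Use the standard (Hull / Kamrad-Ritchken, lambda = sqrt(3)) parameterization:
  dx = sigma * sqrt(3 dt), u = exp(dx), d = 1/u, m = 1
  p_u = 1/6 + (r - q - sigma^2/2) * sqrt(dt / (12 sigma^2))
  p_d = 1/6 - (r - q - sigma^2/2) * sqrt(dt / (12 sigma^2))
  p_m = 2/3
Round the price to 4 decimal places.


Answer: Price = V(0,0) = 36.2756

Derivation:
dt = T/N = 1.000000; dx = sigma*sqrt(3*dt) = 0.779423
u = exp(dx) = 2.180214; d = 1/u = 0.458671
p_u = 0.114545, p_m = 0.666667, p_d = 0.218789
Discount per step: exp(-r*dt) = 0.980199
Stock lattice S(k, j) with j the centered position index:
  k=0: S(0,+0) = 111.2100
  k=1: S(1,-1) = 51.0088; S(1,+0) = 111.2100; S(1,+1) = 242.4616
  k=2: S(2,-2) = 23.3962; S(2,-1) = 51.0088; S(2,+0) = 111.2100; S(2,+1) = 242.4616; S(2,+2) = 528.6180
Terminal payoffs V(N, j) = max(K - S_T, 0):
  V(2,-2) = 106.983777; V(2,-1) = 79.371237; V(2,+0) = 19.170000; V(2,+1) = 0.000000; V(2,+2) = 0.000000
Backward induction: V(k, j) = exp(-r*dt) * [p_u * V(k+1, j+1) + p_m * V(k+1, j) + p_d * V(k+1, j-1)]
  V(1,-1) = exp(-r*dt) * [p_u*19.170000 + p_m*79.371237 + p_d*106.983777] = 76.962071
  V(1,+0) = exp(-r*dt) * [p_u*0.000000 + p_m*19.170000 + p_d*79.371237] = 29.548598
  V(1,+1) = exp(-r*dt) * [p_u*0.000000 + p_m*0.000000 + p_d*19.170000] = 4.111127
  V(0,+0) = exp(-r*dt) * [p_u*4.111127 + p_m*29.548598 + p_d*76.962071] = 36.275579


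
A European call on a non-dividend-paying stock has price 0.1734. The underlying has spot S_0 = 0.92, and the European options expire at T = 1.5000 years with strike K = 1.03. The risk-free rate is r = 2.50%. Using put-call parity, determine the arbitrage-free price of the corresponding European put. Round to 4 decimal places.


Put-call parity: C - P = S_0 * exp(-qT) - K * exp(-rT).
S_0 * exp(-qT) = 0.9200 * 1.00000000 = 0.92000000
K * exp(-rT) = 1.0300 * 0.96319442 = 0.99209025
P = C - S*exp(-qT) + K*exp(-rT)
P = 0.1734 - 0.92000000 + 0.99209025 = 0.2455

Answer: Put price = 0.2455


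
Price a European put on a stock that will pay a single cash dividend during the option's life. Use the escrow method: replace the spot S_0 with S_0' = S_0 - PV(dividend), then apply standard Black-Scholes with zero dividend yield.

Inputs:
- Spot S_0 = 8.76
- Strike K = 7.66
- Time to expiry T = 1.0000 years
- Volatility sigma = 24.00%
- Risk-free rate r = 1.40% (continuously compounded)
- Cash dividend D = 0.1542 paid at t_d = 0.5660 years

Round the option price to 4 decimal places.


Answer: Price = 0.3558

Derivation:
PV(D) = D * exp(-r * t_d) = 0.1542 * 0.99210731 = 0.15298295
S_0' = S_0 - PV(D) = 8.7600 - 0.15298295 = 8.60701705
d1 = (ln(S_0'/K) + (r + sigma^2/2)*T) / (sigma*sqrt(T)) = 0.66402426
d2 = d1 - sigma*sqrt(T) = 0.42402426
exp(-rT) = 0.98609754
N(-d1) = 0.25333739; N(-d2) = 0.33577406
P = K * exp(-rT) * N(-d2) - S_0' * N(-d1) = 7.6600 * 0.98609754 * 0.33577406 - 8.60701705 * 0.25333739 = 0.3558


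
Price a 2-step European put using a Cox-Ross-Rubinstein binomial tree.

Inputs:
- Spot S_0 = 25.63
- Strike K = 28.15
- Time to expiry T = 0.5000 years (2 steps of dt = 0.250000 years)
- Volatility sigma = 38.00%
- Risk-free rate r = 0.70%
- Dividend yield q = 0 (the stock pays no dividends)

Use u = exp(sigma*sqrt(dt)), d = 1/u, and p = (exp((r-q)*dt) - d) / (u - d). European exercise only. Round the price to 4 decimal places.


Answer: Price = V(0,0) = 4.3650

Derivation:
dt = T/N = 0.250000
u = exp(sigma*sqrt(dt)) = 1.209250; d = 1/u = 0.826959
p = (exp((r-q)*dt) - d) / (u - d) = 0.457224
Discount per step: exp(-r*dt) = 0.998252
Stock lattice S(k, i) with i counting down-moves:
  k=0: S(0,0) = 25.6300
  k=1: S(1,0) = 30.9931; S(1,1) = 21.1950
  k=2: S(2,0) = 37.4784; S(2,1) = 25.6300; S(2,2) = 17.5274
Terminal payoffs V(N, i) = max(K - S_T, 0):
  V(2,0) = 0.000000; V(2,1) = 2.520000; V(2,2) = 10.622632
Backward induction: V(k, i) = exp(-r*dt) * [p * V(k+1, i) + (1-p) * V(k+1, i+1)].
  V(1,0) = exp(-r*dt) * [p*0.000000 + (1-p)*2.520000] = 1.365404
  V(1,1) = exp(-r*dt) * [p*2.520000 + (1-p)*10.622632] = 6.905818
  V(0,0) = exp(-r*dt) * [p*1.365404 + (1-p)*6.905818] = 4.364962


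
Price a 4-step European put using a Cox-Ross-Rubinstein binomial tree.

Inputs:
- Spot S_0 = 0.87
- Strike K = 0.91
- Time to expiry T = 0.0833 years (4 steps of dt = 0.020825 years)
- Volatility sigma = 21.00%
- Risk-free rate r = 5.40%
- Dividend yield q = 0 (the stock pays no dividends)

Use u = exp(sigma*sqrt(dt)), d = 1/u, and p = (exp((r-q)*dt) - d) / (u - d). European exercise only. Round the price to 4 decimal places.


Answer: Price = V(0,0) = 0.0445

Derivation:
dt = T/N = 0.020825
u = exp(sigma*sqrt(dt)) = 1.030769; d = 1/u = 0.970150
p = (exp((r-q)*dt) - d) / (u - d) = 0.510986
Discount per step: exp(-r*dt) = 0.998876
Stock lattice S(k, i) with i counting down-moves:
  k=0: S(0,0) = 0.8700
  k=1: S(1,0) = 0.8968; S(1,1) = 0.8440
  k=2: S(2,0) = 0.9244; S(2,1) = 0.8700; S(2,2) = 0.8188
  k=3: S(3,0) = 0.9528; S(3,1) = 0.8968; S(3,2) = 0.8440; S(3,3) = 0.7944
  k=4: S(4,0) = 0.9821; S(4,1) = 0.9244; S(4,2) = 0.8700; S(4,3) = 0.8188; S(4,4) = 0.7707
Terminal payoffs V(N, i) = max(K - S_T, 0):
  V(4,0) = 0.000000; V(4,1) = 0.000000; V(4,2) = 0.040000; V(4,3) = 0.091164; V(4,4) = 0.139319
Backward induction: V(k, i) = exp(-r*dt) * [p * V(k+1, i) + (1-p) * V(k+1, i+1)].
  V(3,0) = exp(-r*dt) * [p*0.000000 + (1-p)*0.000000] = 0.000000
  V(3,1) = exp(-r*dt) * [p*0.000000 + (1-p)*0.040000] = 0.019539
  V(3,2) = exp(-r*dt) * [p*0.040000 + (1-p)*0.091164] = 0.064947
  V(3,3) = exp(-r*dt) * [p*0.091164 + (1-p)*0.139319] = 0.114584
  V(2,0) = exp(-r*dt) * [p*0.000000 + (1-p)*0.019539] = 0.009544
  V(2,1) = exp(-r*dt) * [p*0.019539 + (1-p)*0.064947] = 0.041697
  V(2,2) = exp(-r*dt) * [p*0.064947 + (1-p)*0.114584] = 0.089120
  V(1,0) = exp(-r*dt) * [p*0.009544 + (1-p)*0.041697] = 0.025239
  V(1,1) = exp(-r*dt) * [p*0.041697 + (1-p)*0.089120] = 0.064814
  V(0,0) = exp(-r*dt) * [p*0.025239 + (1-p)*0.064814] = 0.044542


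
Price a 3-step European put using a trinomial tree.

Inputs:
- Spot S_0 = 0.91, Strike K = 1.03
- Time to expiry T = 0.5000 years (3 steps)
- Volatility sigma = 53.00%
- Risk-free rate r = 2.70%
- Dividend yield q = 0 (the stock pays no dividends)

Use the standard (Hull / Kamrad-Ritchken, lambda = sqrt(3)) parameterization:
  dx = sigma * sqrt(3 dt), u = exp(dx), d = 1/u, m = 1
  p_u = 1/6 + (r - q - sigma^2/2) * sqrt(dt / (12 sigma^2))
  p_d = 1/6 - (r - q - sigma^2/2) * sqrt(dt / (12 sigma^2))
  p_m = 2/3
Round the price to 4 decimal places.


Answer: Price = V(0,0) = 0.2050

Derivation:
dt = T/N = 0.166667; dx = sigma*sqrt(3*dt) = 0.374767
u = exp(dx) = 1.454652; d = 1/u = 0.687450
p_u = 0.141440, p_m = 0.666667, p_d = 0.191893
Discount per step: exp(-r*dt) = 0.995510
Stock lattice S(k, j) with j the centered position index:
  k=0: S(0,+0) = 0.9100
  k=1: S(1,-1) = 0.6256; S(1,+0) = 0.9100; S(1,+1) = 1.3237
  k=2: S(2,-2) = 0.4301; S(2,-1) = 0.6256; S(2,+0) = 0.9100; S(2,+1) = 1.3237; S(2,+2) = 1.9256
  k=3: S(3,-3) = 0.2956; S(3,-2) = 0.4301; S(3,-1) = 0.6256; S(3,+0) = 0.9100; S(3,+1) = 1.3237; S(3,+2) = 1.9256; S(3,+3) = 2.8010
Terminal payoffs V(N, j) = max(K - S_T, 0):
  V(3,-3) = 0.734359; V(3,-2) = 0.599946; V(3,-1) = 0.404421; V(3,+0) = 0.120000; V(3,+1) = 0.000000; V(3,+2) = 0.000000; V(3,+3) = 0.000000
Backward induction: V(k, j) = exp(-r*dt) * [p_u * V(k+1, j+1) + p_m * V(k+1, j) + p_d * V(k+1, j-1)]
  V(2,-2) = exp(-r*dt) * [p_u*0.404421 + p_m*0.599946 + p_d*0.734359] = 0.595398
  V(2,-1) = exp(-r*dt) * [p_u*0.120000 + p_m*0.404421 + p_d*0.599946] = 0.399909
  V(2,+0) = exp(-r*dt) * [p_u*0.000000 + p_m*0.120000 + p_d*0.404421] = 0.156898
  V(2,+1) = exp(-r*dt) * [p_u*0.000000 + p_m*0.000000 + p_d*0.120000] = 0.022924
  V(2,+2) = exp(-r*dt) * [p_u*0.000000 + p_m*0.000000 + p_d*0.000000] = 0.000000
  V(1,-1) = exp(-r*dt) * [p_u*0.156898 + p_m*0.399909 + p_d*0.595398] = 0.401241
  V(1,+0) = exp(-r*dt) * [p_u*0.022924 + p_m*0.156898 + p_d*0.399909] = 0.183752
  V(1,+1) = exp(-r*dt) * [p_u*0.000000 + p_m*0.022924 + p_d*0.156898] = 0.045186
  V(0,+0) = exp(-r*dt) * [p_u*0.045186 + p_m*0.183752 + p_d*0.401241] = 0.204964


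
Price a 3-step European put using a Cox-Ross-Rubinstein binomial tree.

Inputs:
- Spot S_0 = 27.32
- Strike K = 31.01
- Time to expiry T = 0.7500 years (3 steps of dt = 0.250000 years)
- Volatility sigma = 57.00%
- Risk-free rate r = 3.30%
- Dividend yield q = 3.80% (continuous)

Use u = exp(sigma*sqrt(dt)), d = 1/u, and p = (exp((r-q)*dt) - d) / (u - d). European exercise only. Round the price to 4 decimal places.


Answer: Price = V(0,0) = 7.8512

Derivation:
dt = T/N = 0.250000
u = exp(sigma*sqrt(dt)) = 1.329762; d = 1/u = 0.752014
p = (exp((r-q)*dt) - d) / (u - d) = 0.427066
Discount per step: exp(-r*dt) = 0.991784
Stock lattice S(k, i) with i counting down-moves:
  k=0: S(0,0) = 27.3200
  k=1: S(1,0) = 36.3291; S(1,1) = 20.5450
  k=2: S(2,0) = 48.3091; S(2,1) = 27.3200; S(2,2) = 15.4502
  k=3: S(3,0) = 64.2395; S(3,1) = 36.3291; S(3,2) = 20.5450; S(3,3) = 11.6187
Terminal payoffs V(N, i) = max(K - S_T, 0):
  V(3,0) = 0.000000; V(3,1) = 0.000000; V(3,2) = 10.464971; V(3,3) = 19.391263
Backward induction: V(k, i) = exp(-r*dt) * [p * V(k+1, i) + (1-p) * V(k+1, i+1)].
  V(2,0) = exp(-r*dt) * [p*0.000000 + (1-p)*0.000000] = 0.000000
  V(2,1) = exp(-r*dt) * [p*0.000000 + (1-p)*10.464971] = 5.946474
  V(2,2) = exp(-r*dt) * [p*10.464971 + (1-p)*19.391263] = 15.451146
  V(1,0) = exp(-r*dt) * [p*0.000000 + (1-p)*5.946474] = 3.378945
  V(1,1) = exp(-r*dt) * [p*5.946474 + (1-p)*15.451146] = 11.298425
  V(0,0) = exp(-r*dt) * [p*3.378945 + (1-p)*11.298425] = 7.851242


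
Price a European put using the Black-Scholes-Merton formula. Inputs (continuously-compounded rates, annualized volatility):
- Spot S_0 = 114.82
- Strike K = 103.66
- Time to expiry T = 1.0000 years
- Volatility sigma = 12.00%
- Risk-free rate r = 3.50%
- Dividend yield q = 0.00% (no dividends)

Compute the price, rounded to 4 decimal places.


Answer: Price = 0.8081

Derivation:
d1 = (ln(S/K) + (r - q + 0.5*sigma^2) * T) / (sigma * sqrt(T)) = 1.20374477
d2 = d1 - sigma * sqrt(T) = 1.08374477
exp(-rT) = 0.96560542; exp(-qT) = 1.00000000
P = K * exp(-rT) * N(-d2) - S_0 * exp(-qT) * N(-d1)
N(-d1) = 0.11434412; N(-d2) = 0.13923899
P = 103.6600 * 0.96560542 * 0.13923899 - 114.8200 * 1.00000000 * 0.11434412 = 0.8081


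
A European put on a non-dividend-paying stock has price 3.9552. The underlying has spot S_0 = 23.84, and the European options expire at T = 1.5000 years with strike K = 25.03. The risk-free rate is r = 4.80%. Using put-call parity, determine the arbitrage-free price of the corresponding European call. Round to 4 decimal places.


Put-call parity: C - P = S_0 * exp(-qT) - K * exp(-rT).
S_0 * exp(-qT) = 23.8400 * 1.00000000 = 23.84000000
K * exp(-rT) = 25.0300 * 0.93053090 = 23.29118832
C = P + S*exp(-qT) - K*exp(-rT)
C = 3.9552 + 23.84000000 - 23.29118832 = 4.5040

Answer: Call price = 4.5040


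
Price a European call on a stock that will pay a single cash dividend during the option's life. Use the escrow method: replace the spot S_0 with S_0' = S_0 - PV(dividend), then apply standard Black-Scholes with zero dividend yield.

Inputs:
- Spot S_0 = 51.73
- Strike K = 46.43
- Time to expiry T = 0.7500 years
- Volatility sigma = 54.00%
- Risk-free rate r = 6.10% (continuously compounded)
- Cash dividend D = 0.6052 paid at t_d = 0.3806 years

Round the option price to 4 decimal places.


Answer: Price = 12.6175

Derivation:
PV(D) = D * exp(-r * t_d) = 0.6052 * 0.97705083 = 0.59131116
S_0' = S_0 - PV(D) = 51.7300 - 0.59131116 = 51.13868884
d1 = (ln(S_0'/K) + (r + sigma^2/2)*T) / (sigma*sqrt(T)) = 0.53820919
d2 = d1 - sigma*sqrt(T) = 0.07055547
exp(-rT) = 0.95528075
N(d1) = 0.70478368; N(d2) = 0.52812422
C = S_0' * N(d1) - K * exp(-rT) * N(d2) = 51.13868884 * 0.70478368 - 46.4300 * 0.95528075 * 0.52812422 = 12.6175


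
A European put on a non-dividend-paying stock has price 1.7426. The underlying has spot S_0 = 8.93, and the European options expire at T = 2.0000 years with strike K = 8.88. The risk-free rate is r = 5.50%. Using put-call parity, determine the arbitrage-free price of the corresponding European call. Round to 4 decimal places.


Answer: Call price = 2.7176

Derivation:
Put-call parity: C - P = S_0 * exp(-qT) - K * exp(-rT).
S_0 * exp(-qT) = 8.9300 * 1.00000000 = 8.93000000
K * exp(-rT) = 8.8800 * 0.89583414 = 7.95500712
C = P + S*exp(-qT) - K*exp(-rT)
C = 1.7426 + 8.93000000 - 7.95500712 = 2.7176


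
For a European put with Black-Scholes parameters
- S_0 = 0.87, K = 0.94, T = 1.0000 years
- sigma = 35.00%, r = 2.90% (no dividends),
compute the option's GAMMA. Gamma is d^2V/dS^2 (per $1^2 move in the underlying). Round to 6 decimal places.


d1 = 0.0367523897; d2 = -0.3132476103
phi(d1) = 0.3986729381; exp(-qT) = 1.0000000000; exp(-rT) = 0.9714164645
Gamma = exp(-qT) * phi(d1) / (S * sigma * sqrt(T)) = 1.0000000000 * 0.3986729381 / (0.8700 * 0.3500 * 1.0000000000) = 1.309271

Answer: Gamma = 1.309271


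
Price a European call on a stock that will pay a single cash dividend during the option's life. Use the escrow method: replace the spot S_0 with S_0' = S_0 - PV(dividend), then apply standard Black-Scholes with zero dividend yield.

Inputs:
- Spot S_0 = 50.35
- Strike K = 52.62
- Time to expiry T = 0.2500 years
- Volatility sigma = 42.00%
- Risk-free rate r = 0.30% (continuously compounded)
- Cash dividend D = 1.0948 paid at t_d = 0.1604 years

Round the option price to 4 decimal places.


Answer: Price = 2.7991

Derivation:
PV(D) = D * exp(-r * t_d) = 1.0948 * 0.99951892 = 1.09427331
S_0' = S_0 - PV(D) = 50.3500 - 1.09427331 = 49.25572669
d1 = (ln(S_0'/K) + (r + sigma^2/2)*T) / (sigma*sqrt(T)) = -0.20605065
d2 = d1 - sigma*sqrt(T) = -0.41605065
exp(-rT) = 0.99925028
N(d1) = 0.41837567; N(d2) = 0.33868647
C = S_0' * N(d1) - K * exp(-rT) * N(d2) = 49.25572669 * 0.41837567 - 52.6200 * 0.99925028 * 0.33868647 = 2.7991


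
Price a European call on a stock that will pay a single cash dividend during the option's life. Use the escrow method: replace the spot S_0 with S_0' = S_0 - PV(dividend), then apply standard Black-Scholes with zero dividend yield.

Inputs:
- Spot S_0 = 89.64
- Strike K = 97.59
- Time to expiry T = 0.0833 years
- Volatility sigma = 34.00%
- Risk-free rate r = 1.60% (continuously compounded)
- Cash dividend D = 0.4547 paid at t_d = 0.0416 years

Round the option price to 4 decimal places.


PV(D) = D * exp(-r * t_d) = 0.4547 * 0.99933462 = 0.45439745
S_0' = S_0 - PV(D) = 89.6400 - 0.45439745 = 89.18560255
d1 = (ln(S_0'/K) + (r + sigma^2/2)*T) / (sigma*sqrt(T)) = -0.85506922
d2 = d1 - sigma*sqrt(T) = -0.95319913
exp(-rT) = 0.99866809
N(d1) = 0.19625641; N(d2) = 0.17024459
C = S_0' * N(d1) - K * exp(-rT) * N(d2) = 89.18560255 * 0.19625641 - 97.5900 * 0.99866809 * 0.17024459 = 0.9112

Answer: Price = 0.9112


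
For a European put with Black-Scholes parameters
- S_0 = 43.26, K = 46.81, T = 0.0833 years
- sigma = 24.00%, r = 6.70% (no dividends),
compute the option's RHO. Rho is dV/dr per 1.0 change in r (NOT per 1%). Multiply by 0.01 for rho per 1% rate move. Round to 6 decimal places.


Answer: Rho = -3.345289

Derivation:
d1 = -1.0233891002; d2 = -1.0926572747
phi(d1) = 0.2363122729; exp(-qT) = 1.0000000000; exp(-rT) = 0.9944344454
N(-d2) = 0.8627278473
Rho = -K*T*exp(-rT)*N(-d2) = -46.8100 * 0.0833 * 0.9944344454 * 0.8627278473 = -3.345289


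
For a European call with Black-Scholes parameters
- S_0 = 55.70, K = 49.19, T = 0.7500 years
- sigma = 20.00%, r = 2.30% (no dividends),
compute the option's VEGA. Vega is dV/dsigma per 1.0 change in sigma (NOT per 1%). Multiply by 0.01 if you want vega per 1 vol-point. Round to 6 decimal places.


d1 = 0.9037829343; d2 = 0.7305778536
phi(d1) = 0.2651789682; exp(-qT) = 1.0000000000; exp(-rT) = 0.9828979294
Vega = S * exp(-qT) * phi(d1) * sqrt(T) = 55.7000 * 1.0000000000 * 0.2651789682 * 0.8660254038 = 12.791601

Answer: Vega = 12.791601


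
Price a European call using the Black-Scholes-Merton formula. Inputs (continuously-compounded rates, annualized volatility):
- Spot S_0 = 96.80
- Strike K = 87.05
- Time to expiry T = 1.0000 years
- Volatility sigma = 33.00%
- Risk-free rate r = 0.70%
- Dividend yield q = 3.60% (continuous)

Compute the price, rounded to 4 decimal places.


Answer: Price = 15.5680

Derivation:
d1 = (ln(S/K) + (r - q + 0.5*sigma^2) * T) / (sigma * sqrt(T)) = 0.39883130
d2 = d1 - sigma * sqrt(T) = 0.06883130
exp(-rT) = 0.99302444; exp(-qT) = 0.96464029
C = S_0 * exp(-qT) * N(d1) - K * exp(-rT) * N(d2)
N(d1) = 0.65499124; N(d2) = 0.52743805
C = 96.8000 * 0.96464029 * 0.65499124 - 87.0500 * 0.99302444 * 0.52743805 = 15.5680


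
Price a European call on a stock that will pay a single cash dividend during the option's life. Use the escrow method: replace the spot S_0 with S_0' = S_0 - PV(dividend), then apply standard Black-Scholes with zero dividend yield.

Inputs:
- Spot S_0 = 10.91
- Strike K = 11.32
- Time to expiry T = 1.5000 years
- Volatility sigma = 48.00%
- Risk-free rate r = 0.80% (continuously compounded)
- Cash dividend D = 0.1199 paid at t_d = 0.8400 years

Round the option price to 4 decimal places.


PV(D) = D * exp(-r * t_d) = 0.1199 * 0.99330253 = 0.11909697
S_0' = S_0 - PV(D) = 10.9100 - 0.11909697 = 10.79090303
d1 = (ln(S_0'/K) + (r + sigma^2/2)*T) / (sigma*sqrt(T)) = 0.23292673
d2 = d1 - sigma*sqrt(T) = -0.35495081
exp(-rT) = 0.98807171
N(d1) = 0.59209085; N(d2) = 0.36131322
C = S_0' * N(d1) - K * exp(-rT) * N(d2) = 10.79090303 * 0.59209085 - 11.3200 * 0.98807171 * 0.36131322 = 2.3479

Answer: Price = 2.3479


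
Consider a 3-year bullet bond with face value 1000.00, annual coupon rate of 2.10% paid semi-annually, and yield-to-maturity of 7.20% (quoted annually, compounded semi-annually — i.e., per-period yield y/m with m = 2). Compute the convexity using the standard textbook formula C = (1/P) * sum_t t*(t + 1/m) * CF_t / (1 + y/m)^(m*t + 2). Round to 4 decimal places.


Answer: Convexity = 9.4201

Derivation:
Coupon per period c = face * coupon_rate / m = 10.500000
Periods per year m = 2; per-period yield y/m = 0.036000
Number of cashflows N = 6
Cashflows (t years, CF_t, discount factor 1/(1+y/m)^(m*t), PV):
  t = 0.5000: CF_t = 10.500000, DF = 0.965251, PV = 10.135135
  t = 1.0000: CF_t = 10.500000, DF = 0.931709, PV = 9.782949
  t = 1.5000: CF_t = 10.500000, DF = 0.899333, PV = 9.443001
  t = 2.0000: CF_t = 10.500000, DF = 0.868082, PV = 9.114866
  t = 2.5000: CF_t = 10.500000, DF = 0.837917, PV = 8.798133
  t = 3.0000: CF_t = 1010.500000, DF = 0.808801, PV = 817.293012
Price P = sum_t PV_t = 864.567095
Convexity numerator sum_t t*(t + 1/m) * CF_t / (1+y/m)^(m*t + 2):
  t = 0.5000: term = 4.721500
  t = 1.0000: term = 13.672299
  t = 1.5000: term = 26.394399
  t = 2.0000: term = 42.462032
  t = 2.5000: term = 61.479776
  t = 3.0000: term = 7995.535827
Convexity = (1/P) * sum = 8144.265833 / 864.567095 = 9.420051


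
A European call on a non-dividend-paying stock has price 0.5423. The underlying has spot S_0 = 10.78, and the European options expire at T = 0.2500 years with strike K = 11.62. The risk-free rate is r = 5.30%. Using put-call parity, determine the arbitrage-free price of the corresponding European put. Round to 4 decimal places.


Answer: Put price = 1.2294

Derivation:
Put-call parity: C - P = S_0 * exp(-qT) - K * exp(-rT).
S_0 * exp(-qT) = 10.7800 * 1.00000000 = 10.78000000
K * exp(-rT) = 11.6200 * 0.98683739 = 11.46705053
P = C - S*exp(-qT) + K*exp(-rT)
P = 0.5423 - 10.78000000 + 11.46705053 = 1.2294


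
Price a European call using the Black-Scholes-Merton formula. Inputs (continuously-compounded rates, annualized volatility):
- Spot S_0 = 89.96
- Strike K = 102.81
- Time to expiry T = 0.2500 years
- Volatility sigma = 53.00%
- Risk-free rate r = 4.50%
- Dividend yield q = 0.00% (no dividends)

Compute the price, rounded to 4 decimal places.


Answer: Price = 5.2980

Derivation:
d1 = (ln(S/K) + (r - q + 0.5*sigma^2) * T) / (sigma * sqrt(T)) = -0.32888678
d2 = d1 - sigma * sqrt(T) = -0.59388678
exp(-rT) = 0.98881304; exp(-qT) = 1.00000000
C = S_0 * exp(-qT) * N(d1) - K * exp(-rT) * N(d2)
N(d1) = 0.37112063; N(d2) = 0.27629392
C = 89.9600 * 1.00000000 * 0.37112063 - 102.8100 * 0.98881304 * 0.27629392 = 5.2980


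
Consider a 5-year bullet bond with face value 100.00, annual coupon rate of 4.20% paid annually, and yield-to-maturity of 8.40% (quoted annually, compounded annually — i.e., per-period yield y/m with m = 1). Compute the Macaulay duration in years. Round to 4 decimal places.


Answer: Macaulay duration = 4.5701 years

Derivation:
Coupon per period c = face * coupon_rate / m = 4.200000
Periods per year m = 1; per-period yield y/m = 0.084000
Number of cashflows N = 5
Cashflows (t years, CF_t, discount factor 1/(1+y/m)^(m*t), PV):
  t = 1.0000: CF_t = 4.200000, DF = 0.922509, PV = 3.874539
  t = 2.0000: CF_t = 4.200000, DF = 0.851023, PV = 3.574298
  t = 3.0000: CF_t = 4.200000, DF = 0.785077, PV = 3.297323
  t = 4.0000: CF_t = 4.200000, DF = 0.724241, PV = 3.041811
  t = 5.0000: CF_t = 104.200000, DF = 0.668119, PV = 69.617962
Price P = sum_t PV_t = 83.405932
Macaulay numerator sum_t t * PV_t:
  t * PV_t at t = 1.0000: 3.874539
  t * PV_t at t = 2.0000: 7.148595
  t * PV_t at t = 3.0000: 9.891968
  t * PV_t at t = 4.0000: 12.167242
  t * PV_t at t = 5.0000: 348.089812
Macaulay duration D = (sum_t t * PV_t) / P = 381.172156 / 83.405932 = 4.570084


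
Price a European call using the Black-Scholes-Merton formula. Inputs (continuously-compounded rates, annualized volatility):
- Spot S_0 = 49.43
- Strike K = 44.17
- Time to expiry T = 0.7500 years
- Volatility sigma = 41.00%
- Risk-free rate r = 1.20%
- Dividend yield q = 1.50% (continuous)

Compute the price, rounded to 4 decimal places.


Answer: Price = 9.3878

Derivation:
d1 = (ln(S/K) + (r - q + 0.5*sigma^2) * T) / (sigma * sqrt(T)) = 0.48806995
d2 = d1 - sigma * sqrt(T) = 0.13299954
exp(-rT) = 0.99104038; exp(-qT) = 0.98881304
C = S_0 * exp(-qT) * N(d1) - K * exp(-rT) * N(d2)
N(d1) = 0.68724985; N(d2) = 0.55290313
C = 49.4300 * 0.98881304 * 0.68724985 - 44.1700 * 0.99104038 * 0.55290313 = 9.3878


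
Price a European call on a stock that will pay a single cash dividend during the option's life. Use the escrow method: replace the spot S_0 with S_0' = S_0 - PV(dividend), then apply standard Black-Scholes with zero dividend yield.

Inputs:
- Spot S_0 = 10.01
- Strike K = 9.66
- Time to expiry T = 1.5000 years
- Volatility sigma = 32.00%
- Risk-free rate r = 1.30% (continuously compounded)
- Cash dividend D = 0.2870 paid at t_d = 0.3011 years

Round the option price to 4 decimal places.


PV(D) = D * exp(-r * t_d) = 0.2870 * 0.99609335 = 0.28587879
S_0' = S_0 - PV(D) = 10.0100 - 0.28587879 = 9.72412121
d1 = (ln(S_0'/K) + (r + sigma^2/2)*T) / (sigma*sqrt(T)) = 0.26259518
d2 = d1 - sigma*sqrt(T) = -0.12932318
exp(-rT) = 0.98068890
N(d1) = 0.60356869; N(d2) = 0.44855097
C = S_0' * N(d1) - K * exp(-rT) * N(d2) = 9.72412121 * 0.60356869 - 9.6600 * 0.98068890 * 0.44855097 = 1.6198

Answer: Price = 1.6198


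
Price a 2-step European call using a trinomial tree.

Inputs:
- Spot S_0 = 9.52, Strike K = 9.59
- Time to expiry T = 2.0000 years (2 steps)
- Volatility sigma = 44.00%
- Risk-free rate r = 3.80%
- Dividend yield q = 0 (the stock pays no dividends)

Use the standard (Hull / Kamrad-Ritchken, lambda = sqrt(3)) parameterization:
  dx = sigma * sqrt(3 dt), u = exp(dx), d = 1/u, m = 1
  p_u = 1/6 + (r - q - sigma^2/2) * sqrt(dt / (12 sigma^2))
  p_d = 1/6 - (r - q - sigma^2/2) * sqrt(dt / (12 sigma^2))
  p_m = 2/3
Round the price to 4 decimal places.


dt = T/N = 1.000000; dx = sigma*sqrt(3*dt) = 0.762102
u = exp(dx) = 2.142776; d = 1/u = 0.466684
p_u = 0.128089, p_m = 0.666667, p_d = 0.205244
Discount per step: exp(-r*dt) = 0.962713
Stock lattice S(k, j) with j the centered position index:
  k=0: S(0,+0) = 9.5200
  k=1: S(1,-1) = 4.4428; S(1,+0) = 9.5200; S(1,+1) = 20.3992
  k=2: S(2,-2) = 2.0734; S(2,-1) = 4.4428; S(2,+0) = 9.5200; S(2,+1) = 20.3992; S(2,+2) = 43.7110
Terminal payoffs V(N, j) = max(S_T - K, 0):
  V(2,-2) = 0.000000; V(2,-1) = 0.000000; V(2,+0) = 0.000000; V(2,+1) = 10.809231; V(2,+2) = 34.120990
Backward induction: V(k, j) = exp(-r*dt) * [p_u * V(k+1, j+1) + p_m * V(k+1, j) + p_d * V(k+1, j-1)]
  V(1,-1) = exp(-r*dt) * [p_u*0.000000 + p_m*0.000000 + p_d*0.000000] = 0.000000
  V(1,+0) = exp(-r*dt) * [p_u*10.809231 + p_m*0.000000 + p_d*0.000000] = 1.332920
  V(1,+1) = exp(-r*dt) * [p_u*34.120990 + p_m*10.809231 + p_d*0.000000] = 11.145023
  V(0,+0) = exp(-r*dt) * [p_u*11.145023 + p_m*1.332920 + p_d*0.000000] = 2.229807

Answer: Price = V(0,0) = 2.2298


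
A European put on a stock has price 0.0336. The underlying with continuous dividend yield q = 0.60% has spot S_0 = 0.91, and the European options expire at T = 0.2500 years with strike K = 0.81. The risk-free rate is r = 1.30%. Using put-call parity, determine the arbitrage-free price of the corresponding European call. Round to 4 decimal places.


Put-call parity: C - P = S_0 * exp(-qT) - K * exp(-rT).
S_0 * exp(-qT) = 0.9100 * 0.99850112 = 0.90863602
K * exp(-rT) = 0.8100 * 0.99675528 = 0.80737177
C = P + S*exp(-qT) - K*exp(-rT)
C = 0.0336 + 0.90863602 - 0.80737177 = 0.1349

Answer: Call price = 0.1349


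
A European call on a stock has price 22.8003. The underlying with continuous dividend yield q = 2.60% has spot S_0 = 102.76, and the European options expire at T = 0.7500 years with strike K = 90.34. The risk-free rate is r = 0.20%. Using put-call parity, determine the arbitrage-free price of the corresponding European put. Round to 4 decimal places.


Answer: Put price = 12.2293

Derivation:
Put-call parity: C - P = S_0 * exp(-qT) - K * exp(-rT).
S_0 * exp(-qT) = 102.7600 * 0.98068890 = 100.77559087
K * exp(-rT) = 90.3400 * 0.99850112 = 90.20459158
P = C - S*exp(-qT) + K*exp(-rT)
P = 22.8003 - 100.77559087 + 90.20459158 = 12.2293
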